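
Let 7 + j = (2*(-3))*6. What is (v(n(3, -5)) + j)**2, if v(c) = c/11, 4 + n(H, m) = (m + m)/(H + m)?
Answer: 222784/121 ≈ 1841.2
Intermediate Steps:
n(H, m) = -4 + 2*m/(H + m) (n(H, m) = -4 + (m + m)/(H + m) = -4 + (2*m)/(H + m) = -4 + 2*m/(H + m))
v(c) = c/11 (v(c) = c*(1/11) = c/11)
j = -43 (j = -7 + (2*(-3))*6 = -7 - 6*6 = -7 - 36 = -43)
(v(n(3, -5)) + j)**2 = ((2*(-1*(-5) - 2*3)/(3 - 5))/11 - 43)**2 = ((2*(5 - 6)/(-2))/11 - 43)**2 = ((2*(-1/2)*(-1))/11 - 43)**2 = ((1/11)*1 - 43)**2 = (1/11 - 43)**2 = (-472/11)**2 = 222784/121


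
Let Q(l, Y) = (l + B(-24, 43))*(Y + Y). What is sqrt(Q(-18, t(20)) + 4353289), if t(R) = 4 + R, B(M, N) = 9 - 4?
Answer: sqrt(4352665) ≈ 2086.3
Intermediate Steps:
B(M, N) = 5
Q(l, Y) = 2*Y*(5 + l) (Q(l, Y) = (l + 5)*(Y + Y) = (5 + l)*(2*Y) = 2*Y*(5 + l))
sqrt(Q(-18, t(20)) + 4353289) = sqrt(2*(4 + 20)*(5 - 18) + 4353289) = sqrt(2*24*(-13) + 4353289) = sqrt(-624 + 4353289) = sqrt(4352665)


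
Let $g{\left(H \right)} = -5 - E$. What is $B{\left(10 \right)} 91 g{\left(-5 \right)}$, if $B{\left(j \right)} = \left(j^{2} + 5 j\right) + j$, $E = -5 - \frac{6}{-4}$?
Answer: $-21840$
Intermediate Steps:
$E = - \frac{7}{2}$ ($E = -5 - 6 \left(- \frac{1}{4}\right) = -5 - - \frac{3}{2} = -5 + \frac{3}{2} = - \frac{7}{2} \approx -3.5$)
$g{\left(H \right)} = - \frac{3}{2}$ ($g{\left(H \right)} = -5 - - \frac{7}{2} = -5 + \frac{7}{2} = - \frac{3}{2}$)
$B{\left(j \right)} = j^{2} + 6 j$
$B{\left(10 \right)} 91 g{\left(-5 \right)} = 10 \left(6 + 10\right) 91 \left(- \frac{3}{2}\right) = 10 \cdot 16 \cdot 91 \left(- \frac{3}{2}\right) = 160 \cdot 91 \left(- \frac{3}{2}\right) = 14560 \left(- \frac{3}{2}\right) = -21840$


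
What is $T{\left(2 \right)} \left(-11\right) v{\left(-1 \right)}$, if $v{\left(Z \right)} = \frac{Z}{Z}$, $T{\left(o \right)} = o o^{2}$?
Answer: $-88$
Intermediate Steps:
$T{\left(o \right)} = o^{3}$
$v{\left(Z \right)} = 1$
$T{\left(2 \right)} \left(-11\right) v{\left(-1 \right)} = 2^{3} \left(-11\right) 1 = 8 \left(-11\right) 1 = \left(-88\right) 1 = -88$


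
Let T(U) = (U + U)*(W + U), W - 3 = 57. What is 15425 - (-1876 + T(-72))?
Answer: 15573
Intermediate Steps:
W = 60 (W = 3 + 57 = 60)
T(U) = 2*U*(60 + U) (T(U) = (U + U)*(60 + U) = (2*U)*(60 + U) = 2*U*(60 + U))
15425 - (-1876 + T(-72)) = 15425 - (-1876 + 2*(-72)*(60 - 72)) = 15425 - (-1876 + 2*(-72)*(-12)) = 15425 - (-1876 + 1728) = 15425 - 1*(-148) = 15425 + 148 = 15573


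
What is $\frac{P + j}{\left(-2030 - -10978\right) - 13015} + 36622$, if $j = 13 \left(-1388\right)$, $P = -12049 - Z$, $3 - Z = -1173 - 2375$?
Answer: $\frac{148975318}{4067} \approx 36630.0$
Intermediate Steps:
$Z = 3551$ ($Z = 3 - \left(-1173 - 2375\right) = 3 - -3548 = 3 + 3548 = 3551$)
$P = -15600$ ($P = -12049 - 3551 = -15600$)
$j = -18044$
$\frac{P + j}{\left(-2030 - -10978\right) - 13015} + 36622 = \frac{-15600 - 18044}{\left(-2030 - -10978\right) - 13015} + 36622 = - \frac{33644}{\left(-2030 + 10978\right) - 13015} + 36622 = - \frac{33644}{8948 - 13015} + 36622 = - \frac{33644}{-4067} + 36622 = \left(-33644\right) \left(- \frac{1}{4067}\right) + 36622 = \frac{33644}{4067} + 36622 = \frac{148975318}{4067}$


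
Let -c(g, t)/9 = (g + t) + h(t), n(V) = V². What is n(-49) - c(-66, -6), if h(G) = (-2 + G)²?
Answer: 2329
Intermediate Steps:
c(g, t) = -9*g - 9*t - 9*(-2 + t)² (c(g, t) = -9*((g + t) + (-2 + t)²) = -9*(g + t + (-2 + t)²) = -9*g - 9*t - 9*(-2 + t)²)
n(-49) - c(-66, -6) = (-49)² - (-9*(-66) - 9*(-6) - 9*(-2 - 6)²) = 2401 - (594 + 54 - 9*(-8)²) = 2401 - (594 + 54 - 9*64) = 2401 - (594 + 54 - 576) = 2401 - 1*72 = 2401 - 72 = 2329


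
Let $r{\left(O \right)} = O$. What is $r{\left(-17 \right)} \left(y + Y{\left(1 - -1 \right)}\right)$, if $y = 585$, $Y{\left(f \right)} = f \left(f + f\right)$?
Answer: $-10081$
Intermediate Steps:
$Y{\left(f \right)} = 2 f^{2}$ ($Y{\left(f \right)} = f 2 f = 2 f^{2}$)
$r{\left(-17 \right)} \left(y + Y{\left(1 - -1 \right)}\right) = - 17 \left(585 + 2 \left(1 - -1\right)^{2}\right) = - 17 \left(585 + 2 \left(1 + 1\right)^{2}\right) = - 17 \left(585 + 2 \cdot 2^{2}\right) = - 17 \left(585 + 2 \cdot 4\right) = - 17 \left(585 + 8\right) = \left(-17\right) 593 = -10081$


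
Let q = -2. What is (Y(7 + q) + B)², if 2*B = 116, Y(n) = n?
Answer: 3969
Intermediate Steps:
B = 58 (B = (½)*116 = 58)
(Y(7 + q) + B)² = ((7 - 2) + 58)² = (5 + 58)² = 63² = 3969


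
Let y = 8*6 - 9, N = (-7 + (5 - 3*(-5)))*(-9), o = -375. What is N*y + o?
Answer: -4938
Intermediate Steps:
N = -117 (N = (-7 + (5 + 15))*(-9) = (-7 + 20)*(-9) = 13*(-9) = -117)
y = 39 (y = 48 - 9 = 39)
N*y + o = -117*39 - 375 = -4563 - 375 = -4938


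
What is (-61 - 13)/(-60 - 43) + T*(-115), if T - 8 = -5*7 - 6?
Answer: 390959/103 ≈ 3795.7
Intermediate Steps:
T = -33 (T = 8 + (-5*7 - 6) = 8 + (-35 - 6) = 8 - 41 = -33)
(-61 - 13)/(-60 - 43) + T*(-115) = (-61 - 13)/(-60 - 43) - 33*(-115) = -74/(-103) + 3795 = -74*(-1/103) + 3795 = 74/103 + 3795 = 390959/103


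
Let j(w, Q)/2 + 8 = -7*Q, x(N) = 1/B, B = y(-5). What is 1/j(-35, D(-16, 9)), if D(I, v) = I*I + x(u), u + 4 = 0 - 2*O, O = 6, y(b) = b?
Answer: -5/17986 ≈ -0.00027799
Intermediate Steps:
B = -5
u = -16 (u = -4 + (0 - 2*6) = -4 + (0 - 12) = -4 - 12 = -16)
x(N) = -1/5 (x(N) = 1/(-5) = -1/5)
D(I, v) = -1/5 + I**2 (D(I, v) = I*I - 1/5 = I**2 - 1/5 = -1/5 + I**2)
j(w, Q) = -16 - 14*Q (j(w, Q) = -16 + 2*(-7*Q) = -16 - 14*Q)
1/j(-35, D(-16, 9)) = 1/(-16 - 14*(-1/5 + (-16)**2)) = 1/(-16 - 14*(-1/5 + 256)) = 1/(-16 - 14*1279/5) = 1/(-16 - 17906/5) = 1/(-17986/5) = -5/17986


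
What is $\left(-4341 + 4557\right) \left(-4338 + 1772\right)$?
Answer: $-554256$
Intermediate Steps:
$\left(-4341 + 4557\right) \left(-4338 + 1772\right) = 216 \left(-2566\right) = -554256$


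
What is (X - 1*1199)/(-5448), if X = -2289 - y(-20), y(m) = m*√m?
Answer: 436/681 - 5*I*√5/681 ≈ 0.64023 - 0.016418*I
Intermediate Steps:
y(m) = m^(3/2)
X = -2289 + 40*I*√5 (X = -2289 - (-20)^(3/2) = -2289 - (-40)*I*√5 = -2289 + 40*I*√5 ≈ -2289.0 + 89.443*I)
(X - 1*1199)/(-5448) = ((-2289 + 40*I*√5) - 1*1199)/(-5448) = ((-2289 + 40*I*√5) - 1199)*(-1/5448) = (-3488 + 40*I*√5)*(-1/5448) = 436/681 - 5*I*√5/681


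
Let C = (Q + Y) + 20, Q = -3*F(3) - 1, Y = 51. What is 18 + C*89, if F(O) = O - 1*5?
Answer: 6782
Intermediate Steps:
F(O) = -5 + O (F(O) = O - 5 = -5 + O)
Q = 5 (Q = -3*(-5 + 3) - 1 = -3*(-2) - 1 = 6 - 1 = 5)
C = 76 (C = (5 + 51) + 20 = 56 + 20 = 76)
18 + C*89 = 18 + 76*89 = 18 + 6764 = 6782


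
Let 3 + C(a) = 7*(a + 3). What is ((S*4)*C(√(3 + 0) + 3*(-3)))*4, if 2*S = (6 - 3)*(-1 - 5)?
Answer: 6480 - 1008*√3 ≈ 4734.1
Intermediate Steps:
S = -9 (S = ((6 - 3)*(-1 - 5))/2 = (3*(-6))/2 = (½)*(-18) = -9)
C(a) = 18 + 7*a (C(a) = -3 + 7*(a + 3) = -3 + 7*(3 + a) = -3 + (21 + 7*a) = 18 + 7*a)
((S*4)*C(√(3 + 0) + 3*(-3)))*4 = ((-9*4)*(18 + 7*(√(3 + 0) + 3*(-3))))*4 = -36*(18 + 7*(√3 - 9))*4 = -36*(18 + 7*(-9 + √3))*4 = -36*(18 + (-63 + 7*√3))*4 = -36*(-45 + 7*√3)*4 = (1620 - 252*√3)*4 = 6480 - 1008*√3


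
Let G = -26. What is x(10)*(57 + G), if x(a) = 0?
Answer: 0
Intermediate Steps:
x(10)*(57 + G) = 0*(57 - 26) = 0*31 = 0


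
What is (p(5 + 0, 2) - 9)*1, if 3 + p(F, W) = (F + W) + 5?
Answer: 0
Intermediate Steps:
p(F, W) = 2 + F + W (p(F, W) = -3 + ((F + W) + 5) = -3 + (5 + F + W) = 2 + F + W)
(p(5 + 0, 2) - 9)*1 = ((2 + (5 + 0) + 2) - 9)*1 = ((2 + 5 + 2) - 9)*1 = (9 - 9)*1 = 0*1 = 0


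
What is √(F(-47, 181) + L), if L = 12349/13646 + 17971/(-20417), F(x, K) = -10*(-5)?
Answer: √3883108898102922194/278610382 ≈ 7.0728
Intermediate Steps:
F(x, K) = 50
L = 6897267/278610382 (L = 12349*(1/13646) + 17971*(-1/20417) = 12349/13646 - 17971/20417 = 6897267/278610382 ≈ 0.024756)
√(F(-47, 181) + L) = √(50 + 6897267/278610382) = √(13937416367/278610382) = √3883108898102922194/278610382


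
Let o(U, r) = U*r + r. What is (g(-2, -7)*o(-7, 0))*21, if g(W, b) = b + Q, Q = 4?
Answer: 0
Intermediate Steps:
g(W, b) = 4 + b (g(W, b) = b + 4 = 4 + b)
o(U, r) = r + U*r
(g(-2, -7)*o(-7, 0))*21 = ((4 - 7)*(0*(1 - 7)))*21 = -0*(-6)*21 = -3*0*21 = 0*21 = 0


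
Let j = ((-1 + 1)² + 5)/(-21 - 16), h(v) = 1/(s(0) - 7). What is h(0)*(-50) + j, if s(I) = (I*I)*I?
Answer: 1815/259 ≈ 7.0077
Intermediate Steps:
s(I) = I³ (s(I) = I²*I = I³)
h(v) = -⅐ (h(v) = 1/(0³ - 7) = 1/(0 - 7) = 1/(-7) = -⅐)
j = -5/37 (j = (0² + 5)/(-37) = (0 + 5)*(-1/37) = 5*(-1/37) = -5/37 ≈ -0.13514)
h(0)*(-50) + j = -⅐*(-50) - 5/37 = 50/7 - 5/37 = 1815/259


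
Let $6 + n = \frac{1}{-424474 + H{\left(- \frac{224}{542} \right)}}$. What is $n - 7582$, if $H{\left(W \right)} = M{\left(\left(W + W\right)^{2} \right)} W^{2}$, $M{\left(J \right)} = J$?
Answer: $- \frac{17372225589573669481}{2289434051684250} \approx -7588.0$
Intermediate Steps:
$H{\left(W \right)} = 4 W^{4}$ ($H{\left(W \right)} = \left(W + W\right)^{2} W^{2} = \left(2 W\right)^{2} W^{2} = 4 W^{2} W^{2} = 4 W^{4}$)
$n = - \frac{13736609703685981}{2289434051684250}$ ($n = -6 + \frac{1}{-424474 + 4 \left(- \frac{224}{542}\right)^{4}} = -6 + \frac{1}{-424474 + 4 \left(\left(-224\right) \frac{1}{542}\right)^{4}} = -6 + \frac{1}{-424474 + 4 \left(- \frac{112}{271}\right)^{4}} = -6 + \frac{1}{-424474 + 4 \cdot \frac{157351936}{5393580481}} = -6 + \frac{1}{-424474 + \frac{629407744}{5393580481}} = -6 + \frac{1}{- \frac{2289434051684250}{5393580481}} = -6 - \frac{5393580481}{2289434051684250} = - \frac{13736609703685981}{2289434051684250} \approx -6.0$)
$n - 7582 = - \frac{13736609703685981}{2289434051684250} - 7582 = - \frac{17372225589573669481}{2289434051684250}$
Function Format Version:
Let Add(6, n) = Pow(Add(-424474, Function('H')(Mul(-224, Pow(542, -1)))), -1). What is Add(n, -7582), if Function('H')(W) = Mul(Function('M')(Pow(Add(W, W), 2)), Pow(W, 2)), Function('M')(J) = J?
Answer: Rational(-17372225589573669481, 2289434051684250) ≈ -7588.0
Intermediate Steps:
Function('H')(W) = Mul(4, Pow(W, 4)) (Function('H')(W) = Mul(Pow(Add(W, W), 2), Pow(W, 2)) = Mul(Pow(Mul(2, W), 2), Pow(W, 2)) = Mul(Mul(4, Pow(W, 2)), Pow(W, 2)) = Mul(4, Pow(W, 4)))
n = Rational(-13736609703685981, 2289434051684250) (n = Add(-6, Pow(Add(-424474, Mul(4, Pow(Mul(-224, Pow(542, -1)), 4))), -1)) = Add(-6, Pow(Add(-424474, Mul(4, Pow(Mul(-224, Rational(1, 542)), 4))), -1)) = Add(-6, Pow(Add(-424474, Mul(4, Pow(Rational(-112, 271), 4))), -1)) = Add(-6, Pow(Add(-424474, Mul(4, Rational(157351936, 5393580481))), -1)) = Add(-6, Pow(Add(-424474, Rational(629407744, 5393580481)), -1)) = Add(-6, Pow(Rational(-2289434051684250, 5393580481), -1)) = Add(-6, Rational(-5393580481, 2289434051684250)) = Rational(-13736609703685981, 2289434051684250) ≈ -6.0000)
Add(n, -7582) = Add(Rational(-13736609703685981, 2289434051684250), -7582) = Rational(-17372225589573669481, 2289434051684250)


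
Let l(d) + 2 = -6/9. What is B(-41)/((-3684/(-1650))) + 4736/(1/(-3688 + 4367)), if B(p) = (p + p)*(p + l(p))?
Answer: 2963177249/921 ≈ 3.2173e+6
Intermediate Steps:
l(d) = -8/3 (l(d) = -2 - 6/9 = -2 - 6*⅑ = -2 - ⅔ = -8/3)
B(p) = 2*p*(-8/3 + p) (B(p) = (p + p)*(p - 8/3) = (2*p)*(-8/3 + p) = 2*p*(-8/3 + p))
B(-41)/((-3684/(-1650))) + 4736/(1/(-3688 + 4367)) = ((⅔)*(-41)*(-8 + 3*(-41)))/((-3684/(-1650))) + 4736/(1/(-3688 + 4367)) = ((⅔)*(-41)*(-8 - 123))/((-3684*(-1/1650))) + 4736/(1/679) = ((⅔)*(-41)*(-131))/(614/275) + 4736/(1/679) = (10742/3)*(275/614) + 4736*679 = 1477025/921 + 3215744 = 2963177249/921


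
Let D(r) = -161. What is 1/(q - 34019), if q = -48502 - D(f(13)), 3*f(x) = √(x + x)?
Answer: -1/82360 ≈ -1.2142e-5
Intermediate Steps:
f(x) = √2*√x/3 (f(x) = √(x + x)/3 = √(2*x)/3 = (√2*√x)/3 = √2*√x/3)
q = -48341 (q = -48502 - 1*(-161) = -48502 + 161 = -48341)
1/(q - 34019) = 1/(-48341 - 34019) = 1/(-82360) = -1/82360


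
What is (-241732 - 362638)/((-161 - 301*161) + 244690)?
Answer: -302185/98034 ≈ -3.0825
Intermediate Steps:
(-241732 - 362638)/((-161 - 301*161) + 244690) = -604370/((-161 - 48461) + 244690) = -604370/(-48622 + 244690) = -604370/196068 = -604370*1/196068 = -302185/98034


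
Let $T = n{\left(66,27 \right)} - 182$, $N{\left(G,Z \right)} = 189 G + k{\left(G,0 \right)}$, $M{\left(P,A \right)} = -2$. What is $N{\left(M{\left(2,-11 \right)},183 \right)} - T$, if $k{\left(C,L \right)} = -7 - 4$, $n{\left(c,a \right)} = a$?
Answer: $-234$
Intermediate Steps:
$k{\left(C,L \right)} = -11$
$N{\left(G,Z \right)} = -11 + 189 G$ ($N{\left(G,Z \right)} = 189 G - 11 = -11 + 189 G$)
$T = -155$ ($T = 27 - 182 = -155$)
$N{\left(M{\left(2,-11 \right)},183 \right)} - T = \left(-11 + 189 \left(-2\right)\right) - -155 = \left(-11 - 378\right) + 155 = -389 + 155 = -234$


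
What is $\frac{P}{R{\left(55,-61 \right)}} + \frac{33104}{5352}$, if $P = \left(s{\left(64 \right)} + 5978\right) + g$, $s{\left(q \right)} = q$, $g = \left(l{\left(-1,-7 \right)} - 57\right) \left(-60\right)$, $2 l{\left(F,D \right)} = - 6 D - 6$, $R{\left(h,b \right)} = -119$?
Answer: $- \frac{5115136}{79611} \approx -64.252$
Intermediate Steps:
$l{\left(F,D \right)} = -3 - 3 D$ ($l{\left(F,D \right)} = \frac{- 6 D - 6}{2} = \frac{-6 - 6 D}{2} = -3 - 3 D$)
$g = 2340$ ($g = \left(\left(-3 - -21\right) - 57\right) \left(-60\right) = \left(\left(-3 + 21\right) - 57\right) \left(-60\right) = \left(18 - 57\right) \left(-60\right) = \left(-39\right) \left(-60\right) = 2340$)
$P = 8382$ ($P = \left(64 + 5978\right) + 2340 = 6042 + 2340 = 8382$)
$\frac{P}{R{\left(55,-61 \right)}} + \frac{33104}{5352} = \frac{8382}{-119} + \frac{33104}{5352} = 8382 \left(- \frac{1}{119}\right) + 33104 \cdot \frac{1}{5352} = - \frac{8382}{119} + \frac{4138}{669} = - \frac{5115136}{79611}$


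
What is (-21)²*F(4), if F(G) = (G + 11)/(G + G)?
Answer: 6615/8 ≈ 826.88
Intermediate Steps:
F(G) = (11 + G)/(2*G) (F(G) = (11 + G)/((2*G)) = (11 + G)*(1/(2*G)) = (11 + G)/(2*G))
(-21)²*F(4) = (-21)²*((½)*(11 + 4)/4) = 441*((½)*(¼)*15) = 441*(15/8) = 6615/8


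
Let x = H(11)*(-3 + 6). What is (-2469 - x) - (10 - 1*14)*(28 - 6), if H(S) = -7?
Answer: -2360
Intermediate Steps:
x = -21 (x = -7*(-3 + 6) = -7*3 = -21)
(-2469 - x) - (10 - 1*14)*(28 - 6) = (-2469 - 1*(-21)) - (10 - 1*14)*(28 - 6) = (-2469 + 21) - (10 - 14)*22 = -2448 - (-4)*22 = -2448 - 1*(-88) = -2448 + 88 = -2360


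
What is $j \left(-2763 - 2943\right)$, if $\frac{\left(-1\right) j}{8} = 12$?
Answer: $547776$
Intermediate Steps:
$j = -96$ ($j = \left(-8\right) 12 = -96$)
$j \left(-2763 - 2943\right) = - 96 \left(-2763 - 2943\right) = \left(-96\right) \left(-5706\right) = 547776$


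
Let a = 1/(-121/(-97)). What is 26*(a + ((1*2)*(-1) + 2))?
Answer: 2522/121 ≈ 20.843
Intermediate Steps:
a = 97/121 (a = 1/(-121*(-1/97)) = 1/(121/97) = 97/121 ≈ 0.80165)
26*(a + ((1*2)*(-1) + 2)) = 26*(97/121 + ((1*2)*(-1) + 2)) = 26*(97/121 + (2*(-1) + 2)) = 26*(97/121 + (-2 + 2)) = 26*(97/121 + 0) = 26*(97/121) = 2522/121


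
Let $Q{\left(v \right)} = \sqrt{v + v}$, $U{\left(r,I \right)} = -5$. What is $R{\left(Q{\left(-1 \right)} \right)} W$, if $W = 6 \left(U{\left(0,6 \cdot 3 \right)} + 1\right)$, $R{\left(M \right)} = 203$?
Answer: $-4872$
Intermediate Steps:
$Q{\left(v \right)} = \sqrt{2} \sqrt{v}$ ($Q{\left(v \right)} = \sqrt{2 v} = \sqrt{2} \sqrt{v}$)
$W = -24$ ($W = 6 \left(-5 + 1\right) = 6 \left(-4\right) = -24$)
$R{\left(Q{\left(-1 \right)} \right)} W = 203 \left(-24\right) = -4872$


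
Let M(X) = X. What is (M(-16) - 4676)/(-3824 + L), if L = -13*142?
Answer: 782/945 ≈ 0.82751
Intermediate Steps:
L = -1846
(M(-16) - 4676)/(-3824 + L) = (-16 - 4676)/(-3824 - 1846) = -4692/(-5670) = -4692*(-1/5670) = 782/945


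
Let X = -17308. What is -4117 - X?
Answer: 13191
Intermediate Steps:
-4117 - X = -4117 - 1*(-17308) = -4117 + 17308 = 13191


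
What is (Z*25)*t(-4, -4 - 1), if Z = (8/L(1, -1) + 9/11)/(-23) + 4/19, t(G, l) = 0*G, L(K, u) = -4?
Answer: 0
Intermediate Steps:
t(G, l) = 0
Z = 1259/4807 (Z = (8/(-4) + 9/11)/(-23) + 4/19 = (8*(-¼) + 9*(1/11))*(-1/23) + 4*(1/19) = (-2 + 9/11)*(-1/23) + 4/19 = -13/11*(-1/23) + 4/19 = 13/253 + 4/19 = 1259/4807 ≈ 0.26191)
(Z*25)*t(-4, -4 - 1) = ((1259/4807)*25)*0 = (31475/4807)*0 = 0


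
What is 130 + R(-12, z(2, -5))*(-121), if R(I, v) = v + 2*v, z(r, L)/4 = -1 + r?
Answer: -1322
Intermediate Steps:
z(r, L) = -4 + 4*r (z(r, L) = 4*(-1 + r) = -4 + 4*r)
R(I, v) = 3*v
130 + R(-12, z(2, -5))*(-121) = 130 + (3*(-4 + 4*2))*(-121) = 130 + (3*(-4 + 8))*(-121) = 130 + (3*4)*(-121) = 130 + 12*(-121) = 130 - 1452 = -1322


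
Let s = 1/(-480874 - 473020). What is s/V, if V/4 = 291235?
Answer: -1/1111229276360 ≈ -8.9990e-13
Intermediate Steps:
V = 1164940 (V = 4*291235 = 1164940)
s = -1/953894 (s = 1/(-953894) = -1/953894 ≈ -1.0483e-6)
s/V = -1/953894/1164940 = -1/953894*1/1164940 = -1/1111229276360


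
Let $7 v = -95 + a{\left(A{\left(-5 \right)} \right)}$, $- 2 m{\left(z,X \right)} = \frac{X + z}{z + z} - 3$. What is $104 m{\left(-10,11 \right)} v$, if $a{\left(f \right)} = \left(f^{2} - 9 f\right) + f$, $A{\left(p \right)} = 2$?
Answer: $- \frac{84851}{35} \approx -2424.3$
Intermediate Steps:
$m{\left(z,X \right)} = \frac{3}{2} - \frac{X + z}{4 z}$ ($m{\left(z,X \right)} = - \frac{\frac{X + z}{z + z} - 3}{2} = - \frac{\frac{X + z}{2 z} - 3}{2} = - \frac{-3 + \frac{X + z}{2 z}}{2} = \frac{3}{2} - \frac{X + z}{4 z}$)
$a{\left(f \right)} = f^{2} - 8 f$
$v = - \frac{107}{7}$ ($v = \frac{-95 + 2 \left(-8 + 2\right)}{7} = \frac{-95 + 2 \left(-6\right)}{7} = \frac{-95 - 12}{7} = \frac{1}{7} \left(-107\right) = - \frac{107}{7} \approx -15.286$)
$104 m{\left(-10,11 \right)} v = 104 \frac{\left(-1\right) 11 + 5 \left(-10\right)}{4 \left(-10\right)} \left(- \frac{107}{7}\right) = 104 \cdot \frac{1}{4} \left(- \frac{1}{10}\right) \left(-11 - 50\right) \left(- \frac{107}{7}\right) = 104 \cdot \frac{1}{4} \left(- \frac{1}{10}\right) \left(-61\right) \left(- \frac{107}{7}\right) = 104 \cdot \frac{61}{40} \left(- \frac{107}{7}\right) = \frac{793}{5} \left(- \frac{107}{7}\right) = - \frac{84851}{35}$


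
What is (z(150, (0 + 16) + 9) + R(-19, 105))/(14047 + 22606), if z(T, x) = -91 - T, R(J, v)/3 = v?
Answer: 74/36653 ≈ 0.0020189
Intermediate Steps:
R(J, v) = 3*v
(z(150, (0 + 16) + 9) + R(-19, 105))/(14047 + 22606) = ((-91 - 1*150) + 3*105)/(14047 + 22606) = ((-91 - 150) + 315)/36653 = (-241 + 315)*(1/36653) = 74*(1/36653) = 74/36653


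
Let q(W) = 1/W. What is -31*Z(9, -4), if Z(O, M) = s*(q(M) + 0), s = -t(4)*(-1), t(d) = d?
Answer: 31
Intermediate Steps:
s = 4 (s = -1*4*(-1) = -4*(-1) = 4)
Z(O, M) = 4/M (Z(O, M) = 4*(1/M + 0) = 4/M)
-31*Z(9, -4) = -124/(-4) = -124*(-1)/4 = -31*(-1) = 31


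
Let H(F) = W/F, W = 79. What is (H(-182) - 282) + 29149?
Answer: 5253715/182 ≈ 28867.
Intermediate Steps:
H(F) = 79/F
(H(-182) - 282) + 29149 = (79/(-182) - 282) + 29149 = (79*(-1/182) - 282) + 29149 = (-79/182 - 282) + 29149 = -51403/182 + 29149 = 5253715/182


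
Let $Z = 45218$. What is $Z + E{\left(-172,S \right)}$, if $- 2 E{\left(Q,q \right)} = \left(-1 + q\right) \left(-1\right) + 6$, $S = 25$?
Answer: $45227$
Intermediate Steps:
$E{\left(Q,q \right)} = - \frac{7}{2} + \frac{q}{2}$ ($E{\left(Q,q \right)} = - \frac{\left(-1 + q\right) \left(-1\right) + 6}{2} = - \frac{\left(1 - q\right) + 6}{2} = - \frac{7 - q}{2} = - \frac{7}{2} + \frac{q}{2}$)
$Z + E{\left(-172,S \right)} = 45218 + \left(- \frac{7}{2} + \frac{1}{2} \cdot 25\right) = 45218 + \left(- \frac{7}{2} + \frac{25}{2}\right) = 45218 + 9 = 45227$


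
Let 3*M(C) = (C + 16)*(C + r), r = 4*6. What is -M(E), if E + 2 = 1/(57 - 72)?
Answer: -68761/675 ≈ -101.87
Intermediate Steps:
E = -31/15 (E = -2 + 1/(57 - 72) = -2 + 1/(-15) = -2 - 1/15 = -31/15 ≈ -2.0667)
r = 24
M(C) = (16 + C)*(24 + C)/3 (M(C) = ((C + 16)*(C + 24))/3 = ((16 + C)*(24 + C))/3 = (16 + C)*(24 + C)/3)
-M(E) = -(128 + (-31/15)²/3 + (40/3)*(-31/15)) = -(128 + (⅓)*(961/225) - 248/9) = -(128 + 961/675 - 248/9) = -1*68761/675 = -68761/675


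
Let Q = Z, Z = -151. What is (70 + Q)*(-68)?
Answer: 5508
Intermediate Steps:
Q = -151
(70 + Q)*(-68) = (70 - 151)*(-68) = -81*(-68) = 5508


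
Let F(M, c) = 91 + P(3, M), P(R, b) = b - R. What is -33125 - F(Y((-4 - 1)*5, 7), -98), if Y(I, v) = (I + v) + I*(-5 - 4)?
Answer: -33420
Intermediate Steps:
Y(I, v) = v - 8*I (Y(I, v) = (I + v) + I*(-9) = (I + v) - 9*I = v - 8*I)
F(M, c) = 88 + M (F(M, c) = 91 + (M - 1*3) = 91 + (M - 3) = 91 + (-3 + M) = 88 + M)
-33125 - F(Y((-4 - 1)*5, 7), -98) = -33125 - (88 + (7 - 8*(-4 - 1)*5)) = -33125 - (88 + (7 - (-40)*5)) = -33125 - (88 + (7 - 8*(-25))) = -33125 - (88 + (7 + 200)) = -33125 - (88 + 207) = -33125 - 1*295 = -33125 - 295 = -33420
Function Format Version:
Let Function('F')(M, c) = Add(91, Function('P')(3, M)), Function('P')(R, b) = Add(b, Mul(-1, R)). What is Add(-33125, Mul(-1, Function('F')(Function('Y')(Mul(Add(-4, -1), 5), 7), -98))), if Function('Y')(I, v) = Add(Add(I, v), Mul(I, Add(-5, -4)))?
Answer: -33420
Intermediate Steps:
Function('Y')(I, v) = Add(v, Mul(-8, I)) (Function('Y')(I, v) = Add(Add(I, v), Mul(I, -9)) = Add(Add(I, v), Mul(-9, I)) = Add(v, Mul(-8, I)))
Function('F')(M, c) = Add(88, M) (Function('F')(M, c) = Add(91, Add(M, Mul(-1, 3))) = Add(91, Add(M, -3)) = Add(91, Add(-3, M)) = Add(88, M))
Add(-33125, Mul(-1, Function('F')(Function('Y')(Mul(Add(-4, -1), 5), 7), -98))) = Add(-33125, Mul(-1, Add(88, Add(7, Mul(-8, Mul(Add(-4, -1), 5)))))) = Add(-33125, Mul(-1, Add(88, Add(7, Mul(-8, Mul(-5, 5)))))) = Add(-33125, Mul(-1, Add(88, Add(7, Mul(-8, -25))))) = Add(-33125, Mul(-1, Add(88, Add(7, 200)))) = Add(-33125, Mul(-1, Add(88, 207))) = Add(-33125, Mul(-1, 295)) = Add(-33125, -295) = -33420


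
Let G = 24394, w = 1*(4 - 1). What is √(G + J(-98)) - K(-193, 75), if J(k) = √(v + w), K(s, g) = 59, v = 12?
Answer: -59 + √(24394 + √15) ≈ 97.198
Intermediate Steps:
w = 3 (w = 1*3 = 3)
J(k) = √15 (J(k) = √(12 + 3) = √15)
√(G + J(-98)) - K(-193, 75) = √(24394 + √15) - 1*59 = √(24394 + √15) - 59 = -59 + √(24394 + √15)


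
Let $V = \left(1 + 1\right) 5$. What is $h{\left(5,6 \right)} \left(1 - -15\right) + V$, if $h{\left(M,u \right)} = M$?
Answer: $90$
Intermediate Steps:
$V = 10$ ($V = 2 \cdot 5 = 10$)
$h{\left(5,6 \right)} \left(1 - -15\right) + V = 5 \left(1 - -15\right) + 10 = 5 \left(1 + 15\right) + 10 = 5 \cdot 16 + 10 = 80 + 10 = 90$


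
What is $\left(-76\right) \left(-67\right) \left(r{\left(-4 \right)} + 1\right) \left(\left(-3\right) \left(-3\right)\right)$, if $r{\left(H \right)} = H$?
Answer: $-137484$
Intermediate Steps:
$\left(-76\right) \left(-67\right) \left(r{\left(-4 \right)} + 1\right) \left(\left(-3\right) \left(-3\right)\right) = \left(-76\right) \left(-67\right) \left(-4 + 1\right) \left(\left(-3\right) \left(-3\right)\right) = 5092 \left(\left(-3\right) 9\right) = 5092 \left(-27\right) = -137484$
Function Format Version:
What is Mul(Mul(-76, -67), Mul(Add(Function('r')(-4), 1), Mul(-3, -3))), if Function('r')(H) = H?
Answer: -137484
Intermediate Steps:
Mul(Mul(-76, -67), Mul(Add(Function('r')(-4), 1), Mul(-3, -3))) = Mul(Mul(-76, -67), Mul(Add(-4, 1), Mul(-3, -3))) = Mul(5092, Mul(-3, 9)) = Mul(5092, -27) = -137484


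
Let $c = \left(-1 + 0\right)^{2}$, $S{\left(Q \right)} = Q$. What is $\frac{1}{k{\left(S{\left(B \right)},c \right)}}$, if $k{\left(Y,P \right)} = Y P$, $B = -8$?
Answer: $- \frac{1}{8} \approx -0.125$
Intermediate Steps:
$c = 1$ ($c = \left(-1\right)^{2} = 1$)
$k{\left(Y,P \right)} = P Y$
$\frac{1}{k{\left(S{\left(B \right)},c \right)}} = \frac{1}{1 \left(-8\right)} = \frac{1}{-8} = - \frac{1}{8}$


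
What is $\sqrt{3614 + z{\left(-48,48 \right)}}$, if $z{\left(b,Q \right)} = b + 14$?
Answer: $2 \sqrt{895} \approx 59.833$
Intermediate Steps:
$z{\left(b,Q \right)} = 14 + b$
$\sqrt{3614 + z{\left(-48,48 \right)}} = \sqrt{3614 + \left(14 - 48\right)} = \sqrt{3614 - 34} = \sqrt{3580} = 2 \sqrt{895}$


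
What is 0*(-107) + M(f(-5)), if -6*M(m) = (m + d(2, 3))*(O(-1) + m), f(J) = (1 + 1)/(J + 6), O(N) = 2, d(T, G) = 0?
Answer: -4/3 ≈ -1.3333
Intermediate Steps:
f(J) = 2/(6 + J)
M(m) = -m*(2 + m)/6 (M(m) = -(m + 0)*(2 + m)/6 = -m*(2 + m)/6)
0*(-107) + M(f(-5)) = 0*(-107) + (2/(6 - 5))*(-2 - 2/(6 - 5))/6 = 0 + (2/1)*(-2 - 2/1)/6 = 0 + (2*1)*(-2 - 2)/6 = 0 + (⅙)*2*(-2 - 1*2) = 0 + (⅙)*2*(-2 - 2) = 0 + (⅙)*2*(-4) = 0 - 4/3 = -4/3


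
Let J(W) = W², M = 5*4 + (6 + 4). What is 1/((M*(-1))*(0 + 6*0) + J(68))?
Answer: 1/4624 ≈ 0.00021626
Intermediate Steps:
M = 30 (M = 20 + 10 = 30)
1/((M*(-1))*(0 + 6*0) + J(68)) = 1/((30*(-1))*(0 + 6*0) + 68²) = 1/(-30*(0 + 0) + 4624) = 1/(-30*0 + 4624) = 1/(0 + 4624) = 1/4624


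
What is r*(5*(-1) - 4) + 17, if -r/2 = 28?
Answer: 521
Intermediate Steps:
r = -56 (r = -2*28 = -56)
r*(5*(-1) - 4) + 17 = -56*(5*(-1) - 4) + 17 = -56*(-5 - 4) + 17 = -56*(-9) + 17 = 504 + 17 = 521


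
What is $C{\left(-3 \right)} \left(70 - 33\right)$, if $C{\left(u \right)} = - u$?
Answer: $111$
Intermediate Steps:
$C{\left(-3 \right)} \left(70 - 33\right) = \left(-1\right) \left(-3\right) \left(70 - 33\right) = 3 \cdot 37 = 111$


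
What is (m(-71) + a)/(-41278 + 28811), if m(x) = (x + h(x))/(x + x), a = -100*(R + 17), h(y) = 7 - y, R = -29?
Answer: -170393/1770314 ≈ -0.096250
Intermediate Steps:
a = 1200 (a = -100*(-29 + 17) = -100*(-12) = 1200)
m(x) = 7/(2*x) (m(x) = (x + (7 - x))/(x + x) = 7/((2*x)) = 7*(1/(2*x)) = 7/(2*x))
(m(-71) + a)/(-41278 + 28811) = ((7/2)/(-71) + 1200)/(-41278 + 28811) = ((7/2)*(-1/71) + 1200)/(-12467) = (-7/142 + 1200)*(-1/12467) = (170393/142)*(-1/12467) = -170393/1770314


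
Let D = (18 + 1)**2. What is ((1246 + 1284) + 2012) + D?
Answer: 4903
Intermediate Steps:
D = 361 (D = 19**2 = 361)
((1246 + 1284) + 2012) + D = ((1246 + 1284) + 2012) + 361 = (2530 + 2012) + 361 = 4542 + 361 = 4903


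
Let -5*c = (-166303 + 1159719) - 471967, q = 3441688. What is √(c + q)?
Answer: √83434955/5 ≈ 1826.9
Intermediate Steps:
c = -521449/5 (c = -((-166303 + 1159719) - 471967)/5 = -(993416 - 471967)/5 = -⅕*521449 = -521449/5 ≈ -1.0429e+5)
√(c + q) = √(-521449/5 + 3441688) = √(16686991/5) = √83434955/5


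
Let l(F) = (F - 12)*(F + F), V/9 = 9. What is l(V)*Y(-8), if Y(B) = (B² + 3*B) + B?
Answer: 357696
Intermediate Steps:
V = 81 (V = 9*9 = 81)
l(F) = 2*F*(-12 + F) (l(F) = (-12 + F)*(2*F) = 2*F*(-12 + F))
Y(B) = B² + 4*B
l(V)*Y(-8) = (2*81*(-12 + 81))*(-8*(4 - 8)) = (2*81*69)*(-8*(-4)) = 11178*32 = 357696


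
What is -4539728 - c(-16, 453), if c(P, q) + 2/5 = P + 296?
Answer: -22700038/5 ≈ -4.5400e+6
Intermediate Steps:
c(P, q) = 1478/5 + P (c(P, q) = -2/5 + (P + 296) = -2/5 + (296 + P) = 1478/5 + P)
-4539728 - c(-16, 453) = -4539728 - (1478/5 - 16) = -4539728 - 1*1398/5 = -4539728 - 1398/5 = -22700038/5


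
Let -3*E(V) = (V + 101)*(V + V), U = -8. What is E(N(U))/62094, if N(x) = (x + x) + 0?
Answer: 1360/93141 ≈ 0.014602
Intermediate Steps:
N(x) = 2*x (N(x) = 2*x + 0 = 2*x)
E(V) = -2*V*(101 + V)/3 (E(V) = -(V + 101)*(V + V)/3 = -(101 + V)*2*V/3 = -2*V*(101 + V)/3)
E(N(U))/62094 = -2*2*(-8)*(101 + 2*(-8))/3/62094 = -⅔*(-16)*(101 - 16)*(1/62094) = -⅔*(-16)*85*(1/62094) = (2720/3)*(1/62094) = 1360/93141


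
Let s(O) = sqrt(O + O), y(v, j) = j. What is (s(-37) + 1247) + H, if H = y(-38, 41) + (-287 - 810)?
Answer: 191 + I*sqrt(74) ≈ 191.0 + 8.6023*I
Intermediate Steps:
s(O) = sqrt(2)*sqrt(O) (s(O) = sqrt(2*O) = sqrt(2)*sqrt(O))
H = -1056 (H = 41 + (-287 - 810) = 41 - 1097 = -1056)
(s(-37) + 1247) + H = (sqrt(2)*sqrt(-37) + 1247) - 1056 = (sqrt(2)*(I*sqrt(37)) + 1247) - 1056 = (I*sqrt(74) + 1247) - 1056 = (1247 + I*sqrt(74)) - 1056 = 191 + I*sqrt(74)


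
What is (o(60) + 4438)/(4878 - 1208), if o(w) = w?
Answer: 2249/1835 ≈ 1.2256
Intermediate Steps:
(o(60) + 4438)/(4878 - 1208) = (60 + 4438)/(4878 - 1208) = 4498/3670 = 4498*(1/3670) = 2249/1835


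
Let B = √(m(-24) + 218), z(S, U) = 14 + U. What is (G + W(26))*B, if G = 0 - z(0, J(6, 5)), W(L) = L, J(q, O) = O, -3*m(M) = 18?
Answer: 14*√53 ≈ 101.92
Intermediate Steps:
m(M) = -6 (m(M) = -⅓*18 = -6)
B = 2*√53 (B = √(-6 + 218) = √212 = 2*√53 ≈ 14.560)
G = -19 (G = 0 - (14 + 5) = 0 - 1*19 = 0 - 19 = -19)
(G + W(26))*B = (-19 + 26)*(2*√53) = 7*(2*√53) = 14*√53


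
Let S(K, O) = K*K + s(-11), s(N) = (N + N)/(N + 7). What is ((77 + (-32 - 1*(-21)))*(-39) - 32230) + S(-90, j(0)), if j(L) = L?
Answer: -53397/2 ≈ -26699.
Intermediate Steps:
s(N) = 2*N/(7 + N) (s(N) = (2*N)/(7 + N) = 2*N/(7 + N))
S(K, O) = 11/2 + K² (S(K, O) = K*K + 2*(-11)/(7 - 11) = K² + 2*(-11)/(-4) = K² + 2*(-11)*(-¼) = K² + 11/2 = 11/2 + K²)
((77 + (-32 - 1*(-21)))*(-39) - 32230) + S(-90, j(0)) = ((77 + (-32 - 1*(-21)))*(-39) - 32230) + (11/2 + (-90)²) = ((77 + (-32 + 21))*(-39) - 32230) + (11/2 + 8100) = ((77 - 11)*(-39) - 32230) + 16211/2 = (66*(-39) - 32230) + 16211/2 = (-2574 - 32230) + 16211/2 = -34804 + 16211/2 = -53397/2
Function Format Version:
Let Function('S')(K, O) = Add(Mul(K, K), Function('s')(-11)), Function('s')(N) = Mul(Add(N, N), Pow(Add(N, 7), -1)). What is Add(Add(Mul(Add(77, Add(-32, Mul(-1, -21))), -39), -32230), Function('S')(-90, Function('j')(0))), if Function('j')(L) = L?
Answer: Rational(-53397, 2) ≈ -26699.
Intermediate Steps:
Function('s')(N) = Mul(2, N, Pow(Add(7, N), -1)) (Function('s')(N) = Mul(Mul(2, N), Pow(Add(7, N), -1)) = Mul(2, N, Pow(Add(7, N), -1)))
Function('S')(K, O) = Add(Rational(11, 2), Pow(K, 2)) (Function('S')(K, O) = Add(Mul(K, K), Mul(2, -11, Pow(Add(7, -11), -1))) = Add(Pow(K, 2), Mul(2, -11, Pow(-4, -1))) = Add(Pow(K, 2), Mul(2, -11, Rational(-1, 4))) = Add(Pow(K, 2), Rational(11, 2)) = Add(Rational(11, 2), Pow(K, 2)))
Add(Add(Mul(Add(77, Add(-32, Mul(-1, -21))), -39), -32230), Function('S')(-90, Function('j')(0))) = Add(Add(Mul(Add(77, Add(-32, Mul(-1, -21))), -39), -32230), Add(Rational(11, 2), Pow(-90, 2))) = Add(Add(Mul(Add(77, Add(-32, 21)), -39), -32230), Add(Rational(11, 2), 8100)) = Add(Add(Mul(Add(77, -11), -39), -32230), Rational(16211, 2)) = Add(Add(Mul(66, -39), -32230), Rational(16211, 2)) = Add(Add(-2574, -32230), Rational(16211, 2)) = Add(-34804, Rational(16211, 2)) = Rational(-53397, 2)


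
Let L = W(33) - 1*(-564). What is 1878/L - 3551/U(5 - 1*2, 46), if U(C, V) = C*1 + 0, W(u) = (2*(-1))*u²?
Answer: -956158/807 ≈ -1184.8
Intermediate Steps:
W(u) = -2*u²
U(C, V) = C (U(C, V) = C + 0 = C)
L = -1614 (L = -2*33² - 1*(-564) = -2*1089 + 564 = -2178 + 564 = -1614)
1878/L - 3551/U(5 - 1*2, 46) = 1878/(-1614) - 3551/(5 - 1*2) = 1878*(-1/1614) - 3551/(5 - 2) = -313/269 - 3551/3 = -956158/807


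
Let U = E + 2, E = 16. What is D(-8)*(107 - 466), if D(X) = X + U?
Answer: -3590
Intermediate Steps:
U = 18 (U = 16 + 2 = 18)
D(X) = 18 + X (D(X) = X + 18 = 18 + X)
D(-8)*(107 - 466) = (18 - 8)*(107 - 466) = 10*(-359) = -3590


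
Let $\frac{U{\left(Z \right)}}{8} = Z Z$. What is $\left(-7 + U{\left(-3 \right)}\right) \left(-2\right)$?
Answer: $-130$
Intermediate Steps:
$U{\left(Z \right)} = 8 Z^{2}$ ($U{\left(Z \right)} = 8 Z Z = 8 Z^{2}$)
$\left(-7 + U{\left(-3 \right)}\right) \left(-2\right) = \left(-7 + 8 \left(-3\right)^{2}\right) \left(-2\right) = \left(-7 + 8 \cdot 9\right) \left(-2\right) = \left(-7 + 72\right) \left(-2\right) = 65 \left(-2\right) = -130$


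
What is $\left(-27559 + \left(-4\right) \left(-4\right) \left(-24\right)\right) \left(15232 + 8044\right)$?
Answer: $-650401268$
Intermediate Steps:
$\left(-27559 + \left(-4\right) \left(-4\right) \left(-24\right)\right) \left(15232 + 8044\right) = \left(-27559 + 16 \left(-24\right)\right) 23276 = \left(-27559 - 384\right) 23276 = \left(-27943\right) 23276 = -650401268$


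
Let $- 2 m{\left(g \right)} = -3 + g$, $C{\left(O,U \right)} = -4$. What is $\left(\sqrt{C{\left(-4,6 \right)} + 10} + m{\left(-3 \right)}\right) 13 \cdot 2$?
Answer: $78 + 26 \sqrt{6} \approx 141.69$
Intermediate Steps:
$m{\left(g \right)} = \frac{3}{2} - \frac{g}{2}$ ($m{\left(g \right)} = - \frac{-3 + g}{2} = \frac{3}{2} - \frac{g}{2}$)
$\left(\sqrt{C{\left(-4,6 \right)} + 10} + m{\left(-3 \right)}\right) 13 \cdot 2 = \left(\sqrt{-4 + 10} + \left(\frac{3}{2} - - \frac{3}{2}\right)\right) 13 \cdot 2 = \left(\sqrt{6} + \left(\frac{3}{2} + \frac{3}{2}\right)\right) 13 \cdot 2 = \left(\sqrt{6} + 3\right) 13 \cdot 2 = \left(3 + \sqrt{6}\right) 13 \cdot 2 = \left(39 + 13 \sqrt{6}\right) 2 = 78 + 26 \sqrt{6}$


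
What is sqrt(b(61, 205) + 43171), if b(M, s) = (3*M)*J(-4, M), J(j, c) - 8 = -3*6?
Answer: sqrt(41341) ≈ 203.32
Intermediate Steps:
J(j, c) = -10 (J(j, c) = 8 - 3*6 = 8 - 18 = -10)
b(M, s) = -30*M (b(M, s) = (3*M)*(-10) = -30*M)
sqrt(b(61, 205) + 43171) = sqrt(-30*61 + 43171) = sqrt(-1830 + 43171) = sqrt(41341)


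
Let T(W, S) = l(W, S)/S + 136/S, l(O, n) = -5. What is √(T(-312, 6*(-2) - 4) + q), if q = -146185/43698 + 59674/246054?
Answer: I*√16114073908139313395/1194674188 ≈ 3.3601*I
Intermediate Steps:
q = -1853431641/597337094 (q = -146185*1/43698 + 59674*(1/246054) = -146185/43698 + 29837/123027 = -1853431641/597337094 ≈ -3.1028)
T(W, S) = 131/S (T(W, S) = -5/S + 136/S = 131/S)
√(T(-312, 6*(-2) - 4) + q) = √(131/(6*(-2) - 4) - 1853431641/597337094) = √(131/(-12 - 4) - 1853431641/597337094) = √(131/(-16) - 1853431641/597337094) = √(131*(-1/16) - 1853431641/597337094) = √(-131/16 - 1853431641/597337094) = √(-53953032785/4778696752) = I*√16114073908139313395/1194674188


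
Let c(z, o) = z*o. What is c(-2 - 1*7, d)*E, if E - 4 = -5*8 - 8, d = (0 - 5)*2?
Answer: -3960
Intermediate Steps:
d = -10 (d = -5*2 = -10)
c(z, o) = o*z
E = -44 (E = 4 + (-5*8 - 8) = 4 + (-40 - 8) = 4 - 48 = -44)
c(-2 - 1*7, d)*E = -10*(-2 - 1*7)*(-44) = -10*(-2 - 7)*(-44) = -10*(-9)*(-44) = 90*(-44) = -3960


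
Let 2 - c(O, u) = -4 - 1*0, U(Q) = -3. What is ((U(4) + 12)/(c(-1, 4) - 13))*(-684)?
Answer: 6156/7 ≈ 879.43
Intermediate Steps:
c(O, u) = 6 (c(O, u) = 2 - (-4 - 1*0) = 2 - (-4 + 0) = 2 - 1*(-4) = 2 + 4 = 6)
((U(4) + 12)/(c(-1, 4) - 13))*(-684) = ((-3 + 12)/(6 - 13))*(-684) = (9/(-7))*(-684) = (9*(-⅐))*(-684) = -9/7*(-684) = 6156/7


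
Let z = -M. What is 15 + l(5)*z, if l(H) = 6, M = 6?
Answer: -21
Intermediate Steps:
z = -6 (z = -1*6 = -6)
15 + l(5)*z = 15 + 6*(-6) = 15 - 36 = -21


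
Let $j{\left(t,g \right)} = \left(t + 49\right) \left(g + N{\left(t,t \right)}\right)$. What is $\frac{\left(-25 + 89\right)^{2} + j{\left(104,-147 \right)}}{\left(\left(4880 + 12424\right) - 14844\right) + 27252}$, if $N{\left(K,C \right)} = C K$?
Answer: $\frac{1636453}{29712} \approx 55.077$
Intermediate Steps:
$j{\left(t,g \right)} = \left(49 + t\right) \left(g + t^{2}\right)$ ($j{\left(t,g \right)} = \left(t + 49\right) \left(g + t t\right) = \left(49 + t\right) \left(g + t^{2}\right)$)
$\frac{\left(-25 + 89\right)^{2} + j{\left(104,-147 \right)}}{\left(\left(4880 + 12424\right) - 14844\right) + 27252} = \frac{\left(-25 + 89\right)^{2} + \left(104^{3} + 49 \left(-147\right) + 49 \cdot 104^{2} - 15288\right)}{\left(\left(4880 + 12424\right) - 14844\right) + 27252} = \frac{64^{2} + \left(1124864 - 7203 + 49 \cdot 10816 - 15288\right)}{\left(17304 - 14844\right) + 27252} = \frac{4096 + \left(1124864 - 7203 + 529984 - 15288\right)}{2460 + 27252} = \frac{4096 + 1632357}{29712} = 1636453 \cdot \frac{1}{29712} = \frac{1636453}{29712}$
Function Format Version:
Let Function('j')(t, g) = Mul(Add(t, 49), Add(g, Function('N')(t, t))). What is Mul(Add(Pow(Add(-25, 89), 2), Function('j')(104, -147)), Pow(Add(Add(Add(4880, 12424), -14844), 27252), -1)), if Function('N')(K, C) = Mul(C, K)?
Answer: Rational(1636453, 29712) ≈ 55.077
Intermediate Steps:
Function('j')(t, g) = Mul(Add(49, t), Add(g, Pow(t, 2))) (Function('j')(t, g) = Mul(Add(t, 49), Add(g, Mul(t, t))) = Mul(Add(49, t), Add(g, Pow(t, 2))))
Mul(Add(Pow(Add(-25, 89), 2), Function('j')(104, -147)), Pow(Add(Add(Add(4880, 12424), -14844), 27252), -1)) = Mul(Add(Pow(Add(-25, 89), 2), Add(Pow(104, 3), Mul(49, -147), Mul(49, Pow(104, 2)), Mul(-147, 104))), Pow(Add(Add(Add(4880, 12424), -14844), 27252), -1)) = Mul(Add(Pow(64, 2), Add(1124864, -7203, Mul(49, 10816), -15288)), Pow(Add(Add(17304, -14844), 27252), -1)) = Mul(Add(4096, Add(1124864, -7203, 529984, -15288)), Pow(Add(2460, 27252), -1)) = Mul(Add(4096, 1632357), Pow(29712, -1)) = Mul(1636453, Rational(1, 29712)) = Rational(1636453, 29712)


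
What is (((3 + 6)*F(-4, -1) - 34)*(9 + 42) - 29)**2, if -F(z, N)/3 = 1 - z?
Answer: 74787904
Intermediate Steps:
F(z, N) = -3 + 3*z (F(z, N) = -3*(1 - z) = -3 + 3*z)
(((3 + 6)*F(-4, -1) - 34)*(9 + 42) - 29)**2 = (((3 + 6)*(-3 + 3*(-4)) - 34)*(9 + 42) - 29)**2 = ((9*(-3 - 12) - 34)*51 - 29)**2 = ((9*(-15) - 34)*51 - 29)**2 = ((-135 - 34)*51 - 29)**2 = (-169*51 - 29)**2 = (-8619 - 29)**2 = (-8648)**2 = 74787904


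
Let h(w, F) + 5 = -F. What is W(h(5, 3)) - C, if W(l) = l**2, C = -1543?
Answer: 1607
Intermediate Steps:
h(w, F) = -5 - F
W(h(5, 3)) - C = (-5 - 1*3)**2 - 1*(-1543) = (-5 - 3)**2 + 1543 = (-8)**2 + 1543 = 64 + 1543 = 1607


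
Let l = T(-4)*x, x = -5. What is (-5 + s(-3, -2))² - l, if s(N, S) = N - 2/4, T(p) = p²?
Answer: 609/4 ≈ 152.25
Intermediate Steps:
s(N, S) = -½ + N (s(N, S) = N - 2*¼ = N - ½ = -½ + N)
l = -80 (l = (-4)²*(-5) = 16*(-5) = -80)
(-5 + s(-3, -2))² - l = (-5 + (-½ - 3))² - 1*(-80) = (-5 - 7/2)² + 80 = (-17/2)² + 80 = 289/4 + 80 = 609/4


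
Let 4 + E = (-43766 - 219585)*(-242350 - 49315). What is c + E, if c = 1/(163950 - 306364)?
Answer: 10938857707898153/142414 ≈ 7.6810e+10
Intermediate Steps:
E = 76810269411 (E = -4 + (-43766 - 219585)*(-242350 - 49315) = -4 - 263351*(-291665) = -4 + 76810269415 = 76810269411)
c = -1/142414 (c = 1/(-142414) = -1/142414 ≈ -7.0218e-6)
c + E = -1/142414 + 76810269411 = 10938857707898153/142414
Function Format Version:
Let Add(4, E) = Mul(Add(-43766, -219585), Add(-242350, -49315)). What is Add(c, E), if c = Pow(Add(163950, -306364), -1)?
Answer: Rational(10938857707898153, 142414) ≈ 7.6810e+10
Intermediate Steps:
E = 76810269411 (E = Add(-4, Mul(Add(-43766, -219585), Add(-242350, -49315))) = Add(-4, Mul(-263351, -291665)) = Add(-4, 76810269415) = 76810269411)
c = Rational(-1, 142414) (c = Pow(-142414, -1) = Rational(-1, 142414) ≈ -7.0218e-6)
Add(c, E) = Add(Rational(-1, 142414), 76810269411) = Rational(10938857707898153, 142414)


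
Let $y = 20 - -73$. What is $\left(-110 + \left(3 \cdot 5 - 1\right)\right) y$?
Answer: $-8928$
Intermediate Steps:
$y = 93$ ($y = 20 + 73 = 93$)
$\left(-110 + \left(3 \cdot 5 - 1\right)\right) y = \left(-110 + \left(3 \cdot 5 - 1\right)\right) 93 = \left(-110 + \left(15 - 1\right)\right) 93 = \left(-110 + 14\right) 93 = \left(-96\right) 93 = -8928$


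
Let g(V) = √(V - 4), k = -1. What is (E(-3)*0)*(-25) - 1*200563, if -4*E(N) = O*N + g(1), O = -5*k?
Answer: -200563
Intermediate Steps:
g(V) = √(-4 + V)
O = 5 (O = -5*(-1) = 5)
E(N) = -5*N/4 - I*√3/4 (E(N) = -(5*N + √(-4 + 1))/4 = -(5*N + √(-3))/4 = -(5*N + I*√3)/4 = -5*N/4 - I*√3/4)
(E(-3)*0)*(-25) - 1*200563 = ((-5/4*(-3) - I*√3/4)*0)*(-25) - 1*200563 = ((15/4 - I*√3/4)*0)*(-25) - 200563 = 0*(-25) - 200563 = 0 - 200563 = -200563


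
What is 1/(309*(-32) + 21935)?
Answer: 1/12047 ≈ 8.3008e-5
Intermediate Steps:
1/(309*(-32) + 21935) = 1/(-9888 + 21935) = 1/12047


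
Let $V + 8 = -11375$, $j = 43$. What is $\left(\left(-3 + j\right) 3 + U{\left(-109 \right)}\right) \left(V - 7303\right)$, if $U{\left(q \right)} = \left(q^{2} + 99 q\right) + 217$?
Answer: $-26664922$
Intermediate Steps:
$U{\left(q \right)} = 217 + q^{2} + 99 q$
$V = -11383$ ($V = -8 - 11375 = -11383$)
$\left(\left(-3 + j\right) 3 + U{\left(-109 \right)}\right) \left(V - 7303\right) = \left(\left(-3 + 43\right) 3 + \left(217 + \left(-109\right)^{2} + 99 \left(-109\right)\right)\right) \left(-11383 - 7303\right) = \left(40 \cdot 3 + \left(217 + 11881 - 10791\right)\right) \left(-18686\right) = \left(120 + 1307\right) \left(-18686\right) = 1427 \left(-18686\right) = -26664922$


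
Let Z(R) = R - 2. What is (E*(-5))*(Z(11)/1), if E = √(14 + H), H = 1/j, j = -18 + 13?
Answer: -9*√345 ≈ -167.17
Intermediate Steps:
j = -5
H = -⅕ (H = 1/(-5) = -⅕ ≈ -0.20000)
Z(R) = -2 + R
E = √345/5 (E = √(14 - ⅕) = √(69/5) = √345/5 ≈ 3.7148)
(E*(-5))*(Z(11)/1) = ((√345/5)*(-5))*((-2 + 11)/1) = (-√345)*(9*1) = -√345*9 = -9*√345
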